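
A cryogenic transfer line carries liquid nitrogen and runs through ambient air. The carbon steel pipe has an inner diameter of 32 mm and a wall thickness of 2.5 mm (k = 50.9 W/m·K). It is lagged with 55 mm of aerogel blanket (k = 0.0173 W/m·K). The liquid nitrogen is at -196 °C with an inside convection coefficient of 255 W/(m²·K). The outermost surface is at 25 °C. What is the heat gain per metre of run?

q′ ≈ 17.4 W/m

Cylindrical conduction, so R = ln(r₂/r₁)/(2πkL) per layer, in series:
R_inner film = 1/(h_i·2πr₁L) = 1/(255×2π×0.016×1) = 0.03901 K/W
R_carbon steel pipe wall = ln(18.5/16)/(2π×50.9×1) = 4.54×10^-4 K/W
R_aerogel blanket = ln(73.5/18.5)/(2π×0.0173×1) = 12.69 K/W
R_total = 12.73 K/W
Q = ΔT/R_total = 221/12.73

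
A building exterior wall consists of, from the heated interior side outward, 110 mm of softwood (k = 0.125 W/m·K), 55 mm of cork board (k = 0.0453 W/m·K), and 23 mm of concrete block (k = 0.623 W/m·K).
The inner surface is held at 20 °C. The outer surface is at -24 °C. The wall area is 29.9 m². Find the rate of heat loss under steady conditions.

Model the wall as resistances in series:
R_softwood = L/(kA) = 0.11/(0.125×29.9) = 0.02943 K/W
R_cork board = L/(kA) = 0.055/(0.0453×29.9) = 0.04061 K/W
R_concrete block = L/(kA) = 0.023/(0.623×29.9) = 0.001235 K/W
R_total = 0.07127 K/W
Q = ΔT / R_total = 44 / 0.07127

Q ≈ 617 W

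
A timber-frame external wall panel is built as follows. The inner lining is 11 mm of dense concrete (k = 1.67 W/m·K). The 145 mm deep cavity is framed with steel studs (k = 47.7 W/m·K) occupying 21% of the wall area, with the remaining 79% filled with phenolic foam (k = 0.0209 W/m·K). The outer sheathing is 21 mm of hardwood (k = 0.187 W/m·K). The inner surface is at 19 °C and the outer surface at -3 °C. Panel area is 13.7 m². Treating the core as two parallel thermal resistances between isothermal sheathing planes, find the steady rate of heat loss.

Q ≈ 2260 W

Sheathing layers in series; stud and cavity paths in parallel between them.
R_inner = 0.011/(1.67×13.7) = 4.808×10^-4 K/W
R_stud  = 0.145/(47.7×0.21×13.7) = 0.001057 K/W
R_cav   = 0.145/(0.0209×0.79×13.7) = 0.641 K/W
1/R_core = 1/R_stud + 1/R_cav → R_core = 0.001055 K/W
R_outer = 0.021/(0.187×13.7) = 0.008197 K/W
R_total = 0.009733 K/W
Q = ΔT/R_total = 22/0.009733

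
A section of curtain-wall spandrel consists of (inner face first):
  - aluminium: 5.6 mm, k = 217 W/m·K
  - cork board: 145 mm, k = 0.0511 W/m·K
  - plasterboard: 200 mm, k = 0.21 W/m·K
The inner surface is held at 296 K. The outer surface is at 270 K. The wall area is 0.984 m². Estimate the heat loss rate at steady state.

Q ≈ 6.75 W

Model the wall as resistances in series:
R_aluminium = L/(kA) = 0.0056/(217×0.984) = 2.623×10^-5 K/W
R_cork board = L/(kA) = 0.145/(0.0511×0.984) = 2.884 K/W
R_plasterboard = L/(kA) = 0.2/(0.21×0.984) = 0.9679 K/W
R_total = 3.852 K/W
Q = ΔT / R_total = 26 / 3.852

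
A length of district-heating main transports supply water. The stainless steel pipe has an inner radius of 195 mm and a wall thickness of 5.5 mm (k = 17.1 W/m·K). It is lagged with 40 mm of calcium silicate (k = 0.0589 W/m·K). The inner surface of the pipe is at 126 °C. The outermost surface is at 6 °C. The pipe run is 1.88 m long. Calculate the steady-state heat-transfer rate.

Per-layer cylindrical resistances, series-summed:
R_stainless steel pipe wall = ln(200.5/195)/(2π×17.1×1.88) = 1.377×10^-4 K/W
R_calcium silicate = ln(240.5/200.5)/(2π×0.0589×1.88) = 0.2615 K/W
R_total = 0.2616 K/W
Q = ΔT/R_total = 120/0.2616

Q ≈ 459 W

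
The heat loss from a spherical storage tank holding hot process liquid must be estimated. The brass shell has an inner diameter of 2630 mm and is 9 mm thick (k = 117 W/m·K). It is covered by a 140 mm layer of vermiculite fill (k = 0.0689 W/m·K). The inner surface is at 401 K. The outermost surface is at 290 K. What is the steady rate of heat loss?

Q ≈ 1330 W

Spherical conduction: R = (1/r_in − 1/r_out)/(4πk) per layer; series-sum.
R_brass shell = (1/1.315 − 1/1.324)/(4π×117) = 3.516×10^-6 K/W
R_vermiculite fill = (1/1.324 − 1/1.464)/(4π×0.0689) = 0.08342 K/W
R_total = 0.08342 K/W
Q = ΔT/R_total = 111/0.08342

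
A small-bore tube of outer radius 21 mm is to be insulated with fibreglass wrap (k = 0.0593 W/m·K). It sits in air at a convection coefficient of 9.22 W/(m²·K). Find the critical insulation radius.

r_cr ≈ 6.43 mm

For a cylinder r_cr = k/h = 0.0593/9.22
r_cr = 6.43 mm; since the bare radius (21 mm) is above r_cr, any added insulation will reduce heat loss.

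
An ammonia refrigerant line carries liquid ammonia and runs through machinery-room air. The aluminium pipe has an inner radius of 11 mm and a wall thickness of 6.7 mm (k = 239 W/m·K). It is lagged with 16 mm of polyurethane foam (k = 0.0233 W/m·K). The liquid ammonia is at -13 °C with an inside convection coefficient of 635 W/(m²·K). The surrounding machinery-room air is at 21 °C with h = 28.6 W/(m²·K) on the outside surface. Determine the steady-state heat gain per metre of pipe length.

Treating each annulus and film as a series resistance:
R_inner film = 1/(h_i·2πr₁L) = 1/(635×2π×0.011×1) = 0.02279 K/W
R_aluminium pipe wall = ln(17.7/11)/(2π×239×1) = 3.168×10^-4 K/W
R_polyurethane foam = ln(33.7/17.7)/(2π×0.0233×1) = 4.399 K/W
R_outer film = 1/(h_o·2πr_oL) = 1/(28.6×2π×0.0337×1) = 0.1651 K/W
R_total = 4.587 K/W
Q = ΔT/R_total = 34/4.587

q′ ≈ 7.41 W/m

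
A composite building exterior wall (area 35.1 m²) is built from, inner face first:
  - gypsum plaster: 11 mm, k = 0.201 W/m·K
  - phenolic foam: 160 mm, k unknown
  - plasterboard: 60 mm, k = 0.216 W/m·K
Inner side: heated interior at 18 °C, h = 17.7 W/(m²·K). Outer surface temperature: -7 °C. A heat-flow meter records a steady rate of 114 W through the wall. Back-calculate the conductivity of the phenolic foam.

Thermal resistances in series:
R_inner film = 1/(h_i·A) = 1/(17.7×35.1) = 0.00161 K/W
R_gypsum plaster = L/(kA) = 0.011/(0.201×35.1) = 0.001559 K/W
R_plasterboard = L/(kA) = 0.06/(0.216×35.1) = 0.007914 K/W
Sum of known resistances R_other = 0.01108 K/W
Total R = ΔT/Q = 25/114 = 0.2193 K/W
R_phenolic foam = R_total − R_other = 0.2082 K/W
k = L/(R·A) = 0.16/(0.2082×35.1)

k ≈ 0.0219 W/(m·K)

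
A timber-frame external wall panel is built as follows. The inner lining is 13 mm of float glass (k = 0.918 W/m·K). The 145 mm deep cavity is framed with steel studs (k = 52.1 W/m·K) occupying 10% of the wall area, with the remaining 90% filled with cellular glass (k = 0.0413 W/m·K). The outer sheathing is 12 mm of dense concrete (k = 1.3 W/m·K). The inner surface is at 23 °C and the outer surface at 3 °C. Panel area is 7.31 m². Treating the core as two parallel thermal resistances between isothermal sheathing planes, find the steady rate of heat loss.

Sheathing layers in series; stud and cavity paths in parallel between them.
R_inner = 0.013/(0.918×7.31) = 0.001937 K/W
R_stud  = 0.145/(52.1×0.1×7.31) = 0.003807 K/W
R_cav   = 0.145/(0.0413×0.9×7.31) = 0.5337 K/W
1/R_core = 1/R_stud + 1/R_cav → R_core = 0.00378 K/W
R_outer = 0.012/(1.3×7.31) = 0.001263 K/W
R_total = 0.00698 K/W
Q = ΔT/R_total = 20/0.00698

Q ≈ 2870 W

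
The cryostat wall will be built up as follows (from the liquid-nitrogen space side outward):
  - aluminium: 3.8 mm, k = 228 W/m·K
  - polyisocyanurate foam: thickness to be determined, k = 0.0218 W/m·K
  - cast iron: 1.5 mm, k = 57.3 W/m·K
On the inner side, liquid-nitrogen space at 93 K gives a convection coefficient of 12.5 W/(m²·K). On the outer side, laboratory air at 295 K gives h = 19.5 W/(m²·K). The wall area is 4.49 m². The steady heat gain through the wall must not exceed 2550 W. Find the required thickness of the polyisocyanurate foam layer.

Series thermal resistances:
R_inner film = 1/(h_i·A) = 1/(12.5×4.49) = 0.01782 K/W
R_aluminium = L/(kA) = 0.0038/(228×4.49) = 3.712×10^-6 K/W
R_cast iron = L/(kA) = 0.0015/(57.3×4.49) = 5.83×10^-6 K/W
R_outer film = 1/(h_o·A) = 1/(19.5×4.49) = 0.01142 K/W
Sum of the known resistances R_other = 0.02925 K/W
Required total resistance R_tot = ΔT/Q_allow = 202/2550 = 0.07922 K/W
R_polyisocyanurate foam = R_tot − R_other = 0.04997 K/W
L = R·k·A = 0.04997×0.0218×4.49

L ≈ 4.89 mm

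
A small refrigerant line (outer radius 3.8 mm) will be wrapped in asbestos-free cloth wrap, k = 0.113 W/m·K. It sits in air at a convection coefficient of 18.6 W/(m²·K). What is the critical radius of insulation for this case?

For a cylinder r_cr = k/h = 0.113/18.6
r_cr = 6.08 mm; since the bare radius (3.8 mm) is below r_cr, adding a thin layer of insulation will *increase* heat loss.

r_cr ≈ 6.08 mm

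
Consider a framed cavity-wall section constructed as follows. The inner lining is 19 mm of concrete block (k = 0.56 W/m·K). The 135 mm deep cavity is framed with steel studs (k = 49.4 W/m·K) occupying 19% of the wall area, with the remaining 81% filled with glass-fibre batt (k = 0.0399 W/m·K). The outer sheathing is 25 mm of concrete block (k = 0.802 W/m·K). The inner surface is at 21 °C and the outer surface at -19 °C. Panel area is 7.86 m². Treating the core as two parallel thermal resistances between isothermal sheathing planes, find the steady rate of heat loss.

Sheathing layers in series; stud and cavity paths in parallel between them.
R_inner = 0.019/(0.56×7.86) = 0.004317 K/W
R_stud  = 0.135/(49.4×0.19×7.86) = 0.00183 K/W
R_cav   = 0.135/(0.0399×0.81×7.86) = 0.5314 K/W
1/R_core = 1/R_stud + 1/R_cav → R_core = 0.001824 K/W
R_outer = 0.025/(0.802×7.86) = 0.003966 K/W
R_total = 0.01011 K/W
Q = ΔT/R_total = 40/0.01011

Q ≈ 3960 W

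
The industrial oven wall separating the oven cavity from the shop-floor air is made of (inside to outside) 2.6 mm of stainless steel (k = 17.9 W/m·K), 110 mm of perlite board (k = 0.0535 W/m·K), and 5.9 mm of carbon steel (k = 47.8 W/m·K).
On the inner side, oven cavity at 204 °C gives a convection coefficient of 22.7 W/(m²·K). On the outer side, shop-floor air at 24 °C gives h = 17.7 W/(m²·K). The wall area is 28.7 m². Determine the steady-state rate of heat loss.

Treating each layer as a thermal resistance in series:
R_inner film = 1/(h_i·A) = 1/(22.7×28.7) = 0.001535 K/W
R_stainless steel = L/(kA) = 0.0026/(17.9×28.7) = 5.061×10^-6 K/W
R_perlite board = L/(kA) = 0.11/(0.0535×28.7) = 0.07164 K/W
R_carbon steel = L/(kA) = 0.0059/(47.8×28.7) = 4.301×10^-6 K/W
R_outer film = 1/(h_o·A) = 1/(17.7×28.7) = 0.001969 K/W
R_total = 0.07515 K/W
Q = ΔT / R_total = 180 / 0.07515

Q ≈ 2400 W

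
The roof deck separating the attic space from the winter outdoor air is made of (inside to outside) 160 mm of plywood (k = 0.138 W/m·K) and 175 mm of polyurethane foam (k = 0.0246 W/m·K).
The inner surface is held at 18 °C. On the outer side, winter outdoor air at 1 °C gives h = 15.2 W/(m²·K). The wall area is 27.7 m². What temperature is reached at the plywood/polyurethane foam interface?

T ≈ 15.6 °C

Series thermal resistances:
R_plywood = L/(kA) = 0.16/(0.138×27.7) = 0.04186 K/W
R_polyurethane foam = L/(kA) = 0.175/(0.0246×27.7) = 0.2568 K/W
R_outer film = 1/(h_o·A) = 1/(15.2×27.7) = 0.002375 K/W
R_total = 0.301 K/W;  Q = ΔT/R_total = 17/0.301 = 56.47 W
T_interface = T_inner − Q·ΣR(inner→interface) = 18 − 56.5×0.04186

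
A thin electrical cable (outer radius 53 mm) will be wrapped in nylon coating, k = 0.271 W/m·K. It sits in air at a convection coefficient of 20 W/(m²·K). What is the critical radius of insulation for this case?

For a cylinder r_cr = k/h = 0.271/20
r_cr = 13.6 mm; since the bare radius (53 mm) is above r_cr, any added insulation will reduce heat loss.

r_cr ≈ 13.6 mm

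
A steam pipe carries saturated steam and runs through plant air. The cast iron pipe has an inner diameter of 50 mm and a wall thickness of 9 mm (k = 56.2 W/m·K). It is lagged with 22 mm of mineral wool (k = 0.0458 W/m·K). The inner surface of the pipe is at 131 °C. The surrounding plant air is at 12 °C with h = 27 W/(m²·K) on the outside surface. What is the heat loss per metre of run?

For a radial system each layer contributes R = ln(r_out/r_in)/(2πkL); films add R = 1/(hA).
R_cast iron pipe wall = ln(34/25)/(2π×56.2×1) = 8.708×10^-4 K/W
R_mineral wool = ln(56/34)/(2π×0.0458×1) = 1.734 K/W
R_outer film = 1/(h_o·2πr_oL) = 1/(27×2π×0.056×1) = 0.1053 K/W
R_total = 1.84 K/W
Q = ΔT/R_total = 119/1.84

q′ ≈ 64.7 W/m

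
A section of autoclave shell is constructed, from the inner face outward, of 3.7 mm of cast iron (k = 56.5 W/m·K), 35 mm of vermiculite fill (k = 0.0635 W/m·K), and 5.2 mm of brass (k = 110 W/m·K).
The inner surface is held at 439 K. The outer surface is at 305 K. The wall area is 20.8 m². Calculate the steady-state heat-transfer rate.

Using the resistance-network approach (series):
R_cast iron = L/(kA) = 0.0037/(56.5×20.8) = 3.148×10^-6 K/W
R_vermiculite fill = L/(kA) = 0.035/(0.0635×20.8) = 0.0265 K/W
R_brass = L/(kA) = 0.0052/(110×20.8) = 2.273×10^-6 K/W
R_total = 0.0265 K/W
Q = ΔT / R_total = 134 / 0.0265

Q ≈ 5060 W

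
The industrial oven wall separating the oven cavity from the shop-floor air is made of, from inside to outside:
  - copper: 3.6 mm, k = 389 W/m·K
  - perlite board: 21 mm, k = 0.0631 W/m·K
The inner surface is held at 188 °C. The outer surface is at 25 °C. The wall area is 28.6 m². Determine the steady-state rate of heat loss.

Series thermal resistances:
R_copper = L/(kA) = 0.0036/(389×28.6) = 3.236×10^-7 K/W
R_perlite board = L/(kA) = 0.021/(0.0631×28.6) = 0.01164 K/W
R_total = 0.01164 K/W
Q = ΔT / R_total = 163 / 0.01164

Q ≈ 14000 W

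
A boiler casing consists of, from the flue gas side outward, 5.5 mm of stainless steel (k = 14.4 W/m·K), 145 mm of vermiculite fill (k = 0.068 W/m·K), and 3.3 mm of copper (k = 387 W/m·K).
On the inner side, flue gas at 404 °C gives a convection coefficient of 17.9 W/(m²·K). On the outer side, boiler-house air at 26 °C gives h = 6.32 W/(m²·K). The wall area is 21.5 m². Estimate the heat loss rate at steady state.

Q ≈ 3460 W

Thermal resistances in series:
R_inner film = 1/(h_i·A) = 1/(17.9×21.5) = 0.002598 K/W
R_stainless steel = L/(kA) = 0.0055/(14.4×21.5) = 1.776×10^-5 K/W
R_vermiculite fill = L/(kA) = 0.145/(0.068×21.5) = 0.09918 K/W
R_copper = L/(kA) = 0.0033/(387×21.5) = 3.966×10^-7 K/W
R_outer film = 1/(h_o·A) = 1/(6.32×21.5) = 0.007359 K/W
R_total = 0.1092 K/W
Q = ΔT / R_total = 378 / 0.1092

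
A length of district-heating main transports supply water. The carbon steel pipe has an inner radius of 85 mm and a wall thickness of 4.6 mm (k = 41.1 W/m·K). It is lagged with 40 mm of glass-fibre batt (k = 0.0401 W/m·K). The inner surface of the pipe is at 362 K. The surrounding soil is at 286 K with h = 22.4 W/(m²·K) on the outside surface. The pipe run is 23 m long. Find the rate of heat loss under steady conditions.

Per-layer cylindrical resistances, series-summed:
R_carbon steel pipe wall = ln(89.6/85)/(2π×41.1×23) = 8.873×10^-6 K/W
R_glass-fibre batt = ln(129.6/89.6)/(2π×0.0401×23) = 0.06369 K/W
R_outer film = 1/(h_o·2πr_oL) = 1/(22.4×2π×0.1296×23) = 0.002384 K/W
R_total = 0.06609 K/W
Q = ΔT/R_total = 76/0.06609

Q ≈ 1150 W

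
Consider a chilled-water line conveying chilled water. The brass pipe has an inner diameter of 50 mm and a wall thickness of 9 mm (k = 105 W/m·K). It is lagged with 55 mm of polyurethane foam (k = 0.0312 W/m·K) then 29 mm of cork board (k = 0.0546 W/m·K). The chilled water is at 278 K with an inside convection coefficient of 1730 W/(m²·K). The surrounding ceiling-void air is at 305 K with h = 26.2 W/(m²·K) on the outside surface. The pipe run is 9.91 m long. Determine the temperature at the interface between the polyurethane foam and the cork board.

T ≈ 301 K

Treating each annulus and film as a series resistance:
R_inner film = 1/(h_i·2πr₁L) = 1/(1730×2π×0.025×9.91) = 3.713×10^-4 K/W
R_brass pipe wall = ln(34/25)/(2π×105×9.91) = 4.703×10^-5 K/W
R_polyurethane foam = ln(89/34)/(2π×0.0312×9.91) = 0.4953 K/W
R_cork board = ln(118/89)/(2π×0.0546×9.91) = 0.08296 K/W
R_outer film = 1/(h_o·2πr_oL) = 1/(26.2×2π×0.118×9.91) = 0.005195 K/W
R_total = 0.5839 K/W
Q = ΔT/R_total = 27/0.5839
Q = 46.2 W
T_interface = T_inner + Q·ΣR(inner→interface) = 278 + 46.2×0.4957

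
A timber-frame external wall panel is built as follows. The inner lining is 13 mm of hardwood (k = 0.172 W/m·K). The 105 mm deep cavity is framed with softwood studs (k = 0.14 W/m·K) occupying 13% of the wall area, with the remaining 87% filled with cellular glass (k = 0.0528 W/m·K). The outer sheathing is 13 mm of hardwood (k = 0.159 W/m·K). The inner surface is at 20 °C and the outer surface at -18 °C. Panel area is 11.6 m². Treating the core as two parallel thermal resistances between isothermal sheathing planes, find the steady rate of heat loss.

Sheathing layers in series; stud and cavity paths in parallel between them.
R_inner = 0.013/(0.172×11.6) = 0.006516 K/W
R_stud  = 0.105/(0.14×0.13×11.6) = 0.4973 K/W
R_cav   = 0.105/(0.0528×0.87×11.6) = 0.1971 K/W
1/R_core = 1/R_stud + 1/R_cav → R_core = 0.1411 K/W
R_outer = 0.013/(0.159×11.6) = 0.007048 K/W
R_total = 0.1547 K/W
Q = ΔT/R_total = 38/0.1547

Q ≈ 246 W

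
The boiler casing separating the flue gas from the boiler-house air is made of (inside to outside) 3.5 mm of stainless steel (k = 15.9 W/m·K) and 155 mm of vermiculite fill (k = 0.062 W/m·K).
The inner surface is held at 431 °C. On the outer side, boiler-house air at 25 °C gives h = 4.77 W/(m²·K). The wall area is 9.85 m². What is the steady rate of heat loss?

Using the resistance-network approach (series):
R_stainless steel = L/(kA) = 0.0035/(15.9×9.85) = 2.235×10^-5 K/W
R_vermiculite fill = L/(kA) = 0.155/(0.062×9.85) = 0.2538 K/W
R_outer film = 1/(h_o·A) = 1/(4.77×9.85) = 0.02128 K/W
R_total = 0.2751 K/W
Q = ΔT / R_total = 406 / 0.2751

Q ≈ 1480 W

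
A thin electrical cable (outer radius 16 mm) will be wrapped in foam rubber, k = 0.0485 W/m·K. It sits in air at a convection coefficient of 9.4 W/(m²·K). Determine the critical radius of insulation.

For a cylinder r_cr = k/h = 0.0485/9.4
r_cr = 5.16 mm; since the bare radius (16 mm) is above r_cr, any added insulation will reduce heat loss.

r_cr ≈ 5.16 mm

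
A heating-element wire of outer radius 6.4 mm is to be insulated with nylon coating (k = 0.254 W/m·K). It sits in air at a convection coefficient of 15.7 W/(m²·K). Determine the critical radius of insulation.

For a cylinder r_cr = k/h = 0.254/15.7
r_cr = 16.2 mm; since the bare radius (6.4 mm) is below r_cr, adding a thin layer of insulation will *increase* heat loss.

r_cr ≈ 16.2 mm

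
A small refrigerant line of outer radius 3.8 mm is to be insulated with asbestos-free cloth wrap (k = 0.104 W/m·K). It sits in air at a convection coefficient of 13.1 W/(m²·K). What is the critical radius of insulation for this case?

r_cr ≈ 7.94 mm

For a cylinder r_cr = k/h = 0.104/13.1
r_cr = 7.94 mm; since the bare radius (3.8 mm) is below r_cr, adding a thin layer of insulation will *increase* heat loss.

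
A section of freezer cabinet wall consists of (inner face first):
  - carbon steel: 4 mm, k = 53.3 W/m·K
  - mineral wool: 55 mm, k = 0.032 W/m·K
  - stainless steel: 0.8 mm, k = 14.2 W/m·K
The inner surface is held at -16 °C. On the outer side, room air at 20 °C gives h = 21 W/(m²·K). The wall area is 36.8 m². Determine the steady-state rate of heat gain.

Series thermal resistances:
R_carbon steel = L/(kA) = 0.004/(53.3×36.8) = 2.039×10^-6 K/W
R_mineral wool = L/(kA) = 0.055/(0.032×36.8) = 0.04671 K/W
R_stainless steel = L/(kA) = 0.0008/(14.2×36.8) = 1.531×10^-6 K/W
R_outer film = 1/(h_o·A) = 1/(21×36.8) = 0.001294 K/W
R_total = 0.048 K/W
Q = ΔT / R_total = 36 / 0.048

Q ≈ 750 W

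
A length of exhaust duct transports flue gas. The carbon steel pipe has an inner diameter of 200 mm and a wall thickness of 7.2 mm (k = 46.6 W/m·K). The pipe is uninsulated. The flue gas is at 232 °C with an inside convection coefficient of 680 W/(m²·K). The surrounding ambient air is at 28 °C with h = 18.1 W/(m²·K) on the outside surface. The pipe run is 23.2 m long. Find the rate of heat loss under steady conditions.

Per-layer cylindrical resistances, series-summed:
R_inner film = 1/(h_i·2πr₁L) = 1/(680×2π×0.1×23.2) = 1.009×10^-4 K/W
R_carbon steel pipe wall = ln(107.2/100)/(2π×46.6×23.2) = 1.024×10^-5 K/W
R_outer film = 1/(h_o·2πr_oL) = 1/(18.1×2π×0.1072×23.2) = 0.003536 K/W
R_total = 0.003647 K/W
Q = ΔT/R_total = 204/0.003647

Q ≈ 55900 W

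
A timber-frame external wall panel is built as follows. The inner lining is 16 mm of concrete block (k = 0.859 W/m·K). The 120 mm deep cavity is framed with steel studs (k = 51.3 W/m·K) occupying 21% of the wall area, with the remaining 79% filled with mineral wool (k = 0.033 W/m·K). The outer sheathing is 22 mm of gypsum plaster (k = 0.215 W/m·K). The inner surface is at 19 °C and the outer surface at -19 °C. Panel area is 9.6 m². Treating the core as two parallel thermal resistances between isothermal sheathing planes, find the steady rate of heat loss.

Q ≈ 2760 W

Sheathing layers in series; stud and cavity paths in parallel between them.
R_inner = 0.016/(0.859×9.6) = 0.00194 K/W
R_stud  = 0.12/(51.3×0.21×9.6) = 0.00116 K/W
R_cav   = 0.12/(0.033×0.79×9.6) = 0.4795 K/W
1/R_core = 1/R_stud + 1/R_cav → R_core = 0.001158 K/W
R_outer = 0.022/(0.215×9.6) = 0.01066 K/W
R_total = 0.01376 K/W
Q = ΔT/R_total = 38/0.01376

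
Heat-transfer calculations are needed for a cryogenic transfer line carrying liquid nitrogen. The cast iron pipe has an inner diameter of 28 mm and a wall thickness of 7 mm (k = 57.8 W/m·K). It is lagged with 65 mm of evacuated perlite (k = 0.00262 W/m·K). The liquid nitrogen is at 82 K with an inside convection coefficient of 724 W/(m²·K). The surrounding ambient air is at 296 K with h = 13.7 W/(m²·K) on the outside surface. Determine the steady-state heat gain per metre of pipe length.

q′ ≈ 2.49 W/m

Treating each annulus and film as a series resistance:
R_inner film = 1/(h_i·2πr₁L) = 1/(724×2π×0.014×1) = 0.0157 K/W
R_cast iron pipe wall = ln(21/14)/(2π×57.8×1) = 0.001116 K/W
R_evacuated perlite = ln(86/21)/(2π×0.00262×1) = 85.64 K/W
R_outer film = 1/(h_o·2πr_oL) = 1/(13.7×2π×0.086×1) = 0.1351 K/W
R_total = 85.79 K/W
Q = ΔT/R_total = 214/85.79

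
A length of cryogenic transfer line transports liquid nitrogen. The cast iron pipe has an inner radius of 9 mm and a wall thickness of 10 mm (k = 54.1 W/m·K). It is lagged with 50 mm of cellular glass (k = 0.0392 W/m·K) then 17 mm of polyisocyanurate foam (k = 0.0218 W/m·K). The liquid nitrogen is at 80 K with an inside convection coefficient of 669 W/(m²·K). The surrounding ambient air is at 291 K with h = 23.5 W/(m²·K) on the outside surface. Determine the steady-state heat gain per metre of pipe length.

Cylindrical conduction, so R = ln(r₂/r₁)/(2πkL) per layer, in series:
R_inner film = 1/(h_i·2πr₁L) = 1/(669×2π×0.009×1) = 0.02643 K/W
R_cast iron pipe wall = ln(19/9)/(2π×54.1×1) = 0.002198 K/W
R_cellular glass = ln(69/19)/(2π×0.0392×1) = 5.236 K/W
R_polyisocyanurate foam = ln(86/69)/(2π×0.0218×1) = 1.608 K/W
R_outer film = 1/(h_o·2πr_oL) = 1/(23.5×2π×0.086×1) = 0.07875 K/W
R_total = 6.951 K/W
Q = ΔT/R_total = 211/6.951

q′ ≈ 30.4 W/m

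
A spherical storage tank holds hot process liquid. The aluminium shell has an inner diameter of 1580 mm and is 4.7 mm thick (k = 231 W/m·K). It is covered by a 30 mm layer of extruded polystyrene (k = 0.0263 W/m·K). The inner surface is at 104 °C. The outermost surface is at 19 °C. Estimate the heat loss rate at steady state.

Q ≈ 614 W

Spherical conduction: R = (1/r_in − 1/r_out)/(4πk) per layer; series-sum.
R_aluminium shell = (1/0.79 − 1/0.7947)/(4π×231) = 2.579×10^-6 K/W
R_extruded polystyrene = (1/0.7947 − 1/0.8247)/(4π×0.0263) = 0.1385 K/W
R_total = 0.1385 K/W
Q = ΔT/R_total = 85/0.1385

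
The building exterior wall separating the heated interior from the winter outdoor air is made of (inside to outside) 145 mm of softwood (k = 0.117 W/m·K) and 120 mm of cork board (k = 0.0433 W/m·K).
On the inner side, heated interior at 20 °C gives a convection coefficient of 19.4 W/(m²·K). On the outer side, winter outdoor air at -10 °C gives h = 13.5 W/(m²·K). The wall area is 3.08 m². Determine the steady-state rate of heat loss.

Q ≈ 22.3 W

Using the resistance-network approach (series):
R_inner film = 1/(h_i·A) = 1/(19.4×3.08) = 0.01674 K/W
R_softwood = L/(kA) = 0.145/(0.117×3.08) = 0.4024 K/W
R_cork board = L/(kA) = 0.12/(0.0433×3.08) = 0.8998 K/W
R_outer film = 1/(h_o·A) = 1/(13.5×3.08) = 0.02405 K/W
R_total = 1.343 K/W
Q = ΔT / R_total = 30 / 1.343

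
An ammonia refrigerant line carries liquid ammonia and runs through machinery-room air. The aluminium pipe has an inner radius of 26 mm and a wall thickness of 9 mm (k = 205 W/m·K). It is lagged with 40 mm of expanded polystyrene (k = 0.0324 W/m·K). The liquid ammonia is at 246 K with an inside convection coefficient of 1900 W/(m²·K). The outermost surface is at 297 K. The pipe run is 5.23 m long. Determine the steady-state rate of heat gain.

Q ≈ 71.2 W

Cylindrical conduction, so R = ln(r₂/r₁)/(2πkL) per layer, in series:
R_inner film = 1/(h_i·2πr₁L) = 1/(1900×2π×0.026×5.23) = 6.16×10^-4 K/W
R_aluminium pipe wall = ln(35/26)/(2π×205×5.23) = 4.413×10^-5 K/W
R_expanded polystyrene = ln(75/35)/(2π×0.0324×5.23) = 0.7158 K/W
R_total = 0.7165 K/W
Q = ΔT/R_total = 51/0.7165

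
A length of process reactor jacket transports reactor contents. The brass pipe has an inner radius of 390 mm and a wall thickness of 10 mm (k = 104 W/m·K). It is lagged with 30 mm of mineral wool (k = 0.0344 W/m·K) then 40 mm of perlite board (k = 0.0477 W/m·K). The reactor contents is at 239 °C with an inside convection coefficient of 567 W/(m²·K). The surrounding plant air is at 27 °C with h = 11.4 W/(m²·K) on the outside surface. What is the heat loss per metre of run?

q′ ≈ 320 W/m

Treating each annulus and film as a series resistance:
R_inner film = 1/(h_i·2πr₁L) = 1/(567×2π×0.39×1) = 7.197×10^-4 K/W
R_brass pipe wall = ln(400/390)/(2π×104×1) = 3.874×10^-5 K/W
R_mineral wool = ln(430/400)/(2π×0.0344×1) = 0.3346 K/W
R_perlite board = ln(470/430)/(2π×0.0477×1) = 0.2968 K/W
R_outer film = 1/(h_o·2πr_oL) = 1/(11.4×2π×0.47×1) = 0.0297 K/W
R_total = 0.6618 K/W
Q = ΔT/R_total = 212/0.6618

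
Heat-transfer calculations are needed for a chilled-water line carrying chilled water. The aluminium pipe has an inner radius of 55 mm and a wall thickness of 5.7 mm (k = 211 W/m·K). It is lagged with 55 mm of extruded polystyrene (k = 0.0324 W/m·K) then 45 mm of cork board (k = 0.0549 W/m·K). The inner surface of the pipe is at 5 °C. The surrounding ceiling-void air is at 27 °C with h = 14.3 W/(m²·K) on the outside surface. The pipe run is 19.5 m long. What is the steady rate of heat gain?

Q ≈ 102 W

Treating each annulus and film as a series resistance:
R_aluminium pipe wall = ln(60.7/55)/(2π×211×19.5) = 3.814×10^-6 K/W
R_extruded polystyrene = ln(115.7/60.7)/(2π×0.0324×19.5) = 0.1625 K/W
R_cork board = ln(160.7/115.7)/(2π×0.0549×19.5) = 0.04884 K/W
R_outer film = 1/(h_o·2πr_oL) = 1/(14.3×2π×0.1607×19.5) = 0.003552 K/W
R_total = 0.2149 K/W
Q = ΔT/R_total = 22/0.2149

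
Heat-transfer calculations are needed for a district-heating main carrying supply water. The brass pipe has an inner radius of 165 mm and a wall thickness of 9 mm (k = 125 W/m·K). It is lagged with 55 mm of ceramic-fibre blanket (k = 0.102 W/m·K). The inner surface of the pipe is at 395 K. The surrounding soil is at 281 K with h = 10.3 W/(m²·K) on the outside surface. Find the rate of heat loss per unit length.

q′ ≈ 230 W/m

For a radial system each layer contributes R = ln(r_out/r_in)/(2πkL); films add R = 1/(hA).
R_brass pipe wall = ln(174/165)/(2π×125×1) = 6.762×10^-5 K/W
R_ceramic-fibre blanket = ln(229/174)/(2π×0.102×1) = 0.4286 K/W
R_outer film = 1/(h_o·2πr_oL) = 1/(10.3×2π×0.229×1) = 0.06748 K/W
R_total = 0.4961 K/W
Q = ΔT/R_total = 114/0.4961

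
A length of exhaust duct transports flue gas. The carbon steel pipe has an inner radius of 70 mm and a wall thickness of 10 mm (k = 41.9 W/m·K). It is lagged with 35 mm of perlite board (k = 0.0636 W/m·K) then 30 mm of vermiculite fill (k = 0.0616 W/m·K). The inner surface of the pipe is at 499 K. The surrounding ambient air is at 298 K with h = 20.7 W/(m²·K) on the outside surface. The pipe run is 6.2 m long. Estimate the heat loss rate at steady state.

Q ≈ 799 W

Radial resistances (cylindrical: R_cond = ln(r_o/r_i)/(2πkL), R_conv = 1/(h·2πrL)):
R_carbon steel pipe wall = ln(80/70)/(2π×41.9×6.2) = 8.181×10^-5 K/W
R_perlite board = ln(115/80)/(2π×0.0636×6.2) = 0.1465 K/W
R_vermiculite fill = ln(145/115)/(2π×0.0616×6.2) = 0.0966 K/W
R_outer film = 1/(h_o·2πr_oL) = 1/(20.7×2π×0.145×6.2) = 0.008552 K/W
R_total = 0.2517 K/W
Q = ΔT/R_total = 201/0.2517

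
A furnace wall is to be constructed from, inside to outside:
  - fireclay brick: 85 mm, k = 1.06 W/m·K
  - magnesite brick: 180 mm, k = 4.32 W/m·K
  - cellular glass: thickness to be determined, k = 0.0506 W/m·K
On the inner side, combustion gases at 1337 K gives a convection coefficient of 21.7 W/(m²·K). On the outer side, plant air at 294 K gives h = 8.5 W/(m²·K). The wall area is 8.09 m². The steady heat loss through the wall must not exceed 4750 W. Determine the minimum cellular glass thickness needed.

Series thermal resistances:
R_inner film = 1/(h_i·A) = 1/(21.7×8.09) = 0.005696 K/W
R_fireclay brick = L/(kA) = 0.085/(1.06×8.09) = 0.009912 K/W
R_magnesite brick = L/(kA) = 0.18/(4.32×8.09) = 0.00515 K/W
R_outer film = 1/(h_o·A) = 1/(8.5×8.09) = 0.01454 K/W
Sum of the known resistances R_other = 0.0353 K/W
Required total resistance R_tot = ΔT/Q_allow = 1043/4750 = 0.2196 K/W
R_cellular glass = R_tot − R_other = 0.1843 K/W
L = R·k·A = 0.1843×0.0506×8.09

L ≈ 75.4 mm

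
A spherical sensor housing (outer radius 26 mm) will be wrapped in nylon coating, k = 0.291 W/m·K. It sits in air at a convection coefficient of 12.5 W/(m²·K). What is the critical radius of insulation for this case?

r_cr ≈ 46.6 mm

For a sphere r_cr = 2k/h = 2×0.291/12.5
r_cr = 46.6 mm; since the bare radius (26 mm) is below r_cr, adding a thin layer of insulation will *increase* heat loss.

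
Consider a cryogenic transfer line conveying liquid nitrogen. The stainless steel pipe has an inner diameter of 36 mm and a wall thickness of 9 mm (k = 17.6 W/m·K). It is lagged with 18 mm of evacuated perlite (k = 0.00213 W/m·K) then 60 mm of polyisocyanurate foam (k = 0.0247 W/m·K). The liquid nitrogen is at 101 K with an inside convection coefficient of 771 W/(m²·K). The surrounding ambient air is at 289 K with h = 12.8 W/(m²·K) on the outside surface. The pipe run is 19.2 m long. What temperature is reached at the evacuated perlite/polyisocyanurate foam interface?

T ≈ 265 K

Treating each annulus and film as a series resistance:
R_inner film = 1/(h_i·2πr₁L) = 1/(771×2π×0.018×19.2) = 5.973×10^-4 K/W
R_stainless steel pipe wall = ln(27/18)/(2π×17.6×19.2) = 1.91×10^-4 K/W
R_evacuated perlite = ln(45/27)/(2π×0.00213×19.2) = 1.988 K/W
R_polyisocyanurate foam = ln(105/45)/(2π×0.0247×19.2) = 0.2844 K/W
R_outer film = 1/(h_o·2πr_oL) = 1/(12.8×2π×0.105×19.2) = 0.006168 K/W
R_total = 2.279 K/W
Q = ΔT/R_total = 188/2.279
Q = 82.5 W
T_interface = T_inner + Q·ΣR(inner→interface) = 101 + 82.5×1.989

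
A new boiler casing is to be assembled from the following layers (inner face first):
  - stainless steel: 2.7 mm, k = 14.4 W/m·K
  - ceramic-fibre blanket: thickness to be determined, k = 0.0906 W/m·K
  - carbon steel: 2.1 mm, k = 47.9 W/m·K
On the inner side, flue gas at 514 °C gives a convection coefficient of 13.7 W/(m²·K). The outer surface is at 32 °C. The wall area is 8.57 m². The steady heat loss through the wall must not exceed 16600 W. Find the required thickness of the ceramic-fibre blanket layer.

L ≈ 15.9 mm

Treating each layer as a thermal resistance in series:
R_inner film = 1/(h_i·A) = 1/(13.7×8.57) = 0.008517 K/W
R_stainless steel = L/(kA) = 0.0027/(14.4×8.57) = 2.188×10^-5 K/W
R_carbon steel = L/(kA) = 0.0021/(47.9×8.57) = 5.116×10^-6 K/W
Sum of the known resistances R_other = 0.008544 K/W
Required total resistance R_tot = ΔT/Q_allow = 482/16600 = 0.02904 K/W
R_ceramic-fibre blanket = R_tot − R_other = 0.02049 K/W
L = R·k·A = 0.02049×0.0906×8.57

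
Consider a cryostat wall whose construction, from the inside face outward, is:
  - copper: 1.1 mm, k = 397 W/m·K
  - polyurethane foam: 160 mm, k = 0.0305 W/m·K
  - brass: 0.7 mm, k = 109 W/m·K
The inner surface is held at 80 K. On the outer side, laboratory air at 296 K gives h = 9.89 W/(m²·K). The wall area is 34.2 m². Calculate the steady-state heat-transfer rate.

Series thermal resistances:
R_copper = L/(kA) = 0.0011/(397×34.2) = 8.102×10^-8 K/W
R_polyurethane foam = L/(kA) = 0.16/(0.0305×34.2) = 0.1534 K/W
R_brass = L/(kA) = 0.0007/(109×34.2) = 1.878×10^-7 K/W
R_outer film = 1/(h_o·A) = 1/(9.89×34.2) = 0.002956 K/W
R_total = 0.1563 K/W
Q = ΔT / R_total = 216 / 0.1563

Q ≈ 1380 W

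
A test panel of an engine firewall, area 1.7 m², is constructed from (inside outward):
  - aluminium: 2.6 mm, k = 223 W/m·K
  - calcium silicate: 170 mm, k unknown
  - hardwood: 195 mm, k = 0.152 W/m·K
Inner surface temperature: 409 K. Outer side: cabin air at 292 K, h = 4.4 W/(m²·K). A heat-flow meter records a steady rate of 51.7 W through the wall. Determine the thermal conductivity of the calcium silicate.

k ≈ 0.0727 W/(m·K)

Series thermal resistances:
R_aluminium = L/(kA) = 0.0026/(223×1.7) = 6.858×10^-6 K/W
R_hardwood = L/(kA) = 0.195/(0.152×1.7) = 0.7546 K/W
R_outer film = 1/(h_o·A) = 1/(4.4×1.7) = 0.1337 K/W
Sum of known resistances R_other = 0.8883 K/W
Total R = ΔT/Q = 117/51.7 = 2.263 K/W
R_calcium silicate = R_total − R_other = 1.375 K/W
k = L/(R·A) = 0.17/(1.375×1.7)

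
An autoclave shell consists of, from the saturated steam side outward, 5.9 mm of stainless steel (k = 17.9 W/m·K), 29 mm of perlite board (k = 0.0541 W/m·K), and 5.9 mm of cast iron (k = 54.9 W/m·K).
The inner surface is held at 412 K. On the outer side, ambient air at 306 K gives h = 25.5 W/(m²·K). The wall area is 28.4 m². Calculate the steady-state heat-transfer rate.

Q ≈ 5230 W

Model the wall as resistances in series:
R_stainless steel = L/(kA) = 0.0059/(17.9×28.4) = 1.161×10^-5 K/W
R_perlite board = L/(kA) = 0.029/(0.0541×28.4) = 0.01887 K/W
R_cast iron = L/(kA) = 0.0059/(54.9×28.4) = 3.784×10^-6 K/W
R_outer film = 1/(h_o·A) = 1/(25.5×28.4) = 0.001381 K/W
R_total = 0.02027 K/W
Q = ΔT / R_total = 106 / 0.02027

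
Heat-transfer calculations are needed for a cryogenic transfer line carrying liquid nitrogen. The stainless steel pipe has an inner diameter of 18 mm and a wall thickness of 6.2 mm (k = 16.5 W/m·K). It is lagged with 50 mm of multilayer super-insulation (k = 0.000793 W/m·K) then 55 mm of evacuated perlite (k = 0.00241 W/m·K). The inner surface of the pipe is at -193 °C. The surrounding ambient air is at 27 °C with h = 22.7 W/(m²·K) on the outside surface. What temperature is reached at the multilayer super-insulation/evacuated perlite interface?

Per-layer cylindrical resistances, series-summed:
R_stainless steel pipe wall = ln(15.2/9)/(2π×16.5×1) = 0.005055 K/W
R_multilayer super-insulation = ln(65.2/15.2)/(2π×0.000793×1) = 292.3 K/W
R_evacuated perlite = ln(120.2/65.2)/(2π×0.00241×1) = 40.4 K/W
R_outer film = 1/(h_o·2πr_oL) = 1/(22.7×2π×0.1202×1) = 0.05833 K/W
R_total = 332.7 K/W
Q = ΔT/R_total = 220/332.7
Q = 0.661 W/m
T_interface = T_inner + Q·ΣR(inner→interface) = -193 + 0.661×292.3

T ≈ 0.25 °C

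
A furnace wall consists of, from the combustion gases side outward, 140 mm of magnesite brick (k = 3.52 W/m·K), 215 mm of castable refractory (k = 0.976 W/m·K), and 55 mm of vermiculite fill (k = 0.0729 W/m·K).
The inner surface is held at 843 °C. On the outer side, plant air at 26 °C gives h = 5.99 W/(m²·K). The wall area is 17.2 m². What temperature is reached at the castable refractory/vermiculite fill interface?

Thermal resistances in series:
R_magnesite brick = L/(kA) = 0.14/(3.52×17.2) = 0.002312 K/W
R_castable refractory = L/(kA) = 0.215/(0.976×17.2) = 0.01281 K/W
R_vermiculite fill = L/(kA) = 0.055/(0.0729×17.2) = 0.04386 K/W
R_outer film = 1/(h_o·A) = 1/(5.99×17.2) = 0.009706 K/W
R_total = 0.06869 K/W;  Q = ΔT/R_total = 817/0.06869 = 11890 W
T_interface = T_inner − Q·ΣR(inner→interface) = 843 − 11900×0.01512

T ≈ 663 °C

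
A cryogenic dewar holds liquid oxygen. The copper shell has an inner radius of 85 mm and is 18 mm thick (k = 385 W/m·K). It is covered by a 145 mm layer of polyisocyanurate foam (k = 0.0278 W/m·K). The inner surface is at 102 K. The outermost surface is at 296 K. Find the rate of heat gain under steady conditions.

Q ≈ 11.9 W

Each spherical layer contributes R = (1/r_i − 1/r_o)/(4πk):
R_copper shell = (1/0.085 − 1/0.103)/(4π×385) = 4.25×10^-4 K/W
R_polyisocyanurate foam = (1/0.103 − 1/0.248)/(4π×0.0278) = 16.25 K/W
R_total = 16.25 K/W
Q = ΔT/R_total = 194/16.25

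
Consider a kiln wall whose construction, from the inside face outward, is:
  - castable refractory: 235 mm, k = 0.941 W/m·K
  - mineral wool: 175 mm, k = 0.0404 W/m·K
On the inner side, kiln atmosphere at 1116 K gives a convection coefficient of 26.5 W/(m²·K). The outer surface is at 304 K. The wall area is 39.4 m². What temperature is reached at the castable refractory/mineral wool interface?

Treating each layer as a thermal resistance in series:
R_inner film = 1/(h_i·A) = 1/(26.5×39.4) = 9.578×10^-4 K/W
R_castable refractory = L/(kA) = 0.235/(0.941×39.4) = 0.006338 K/W
R_mineral wool = L/(kA) = 0.175/(0.0404×39.4) = 0.1099 K/W
R_total = 0.1172 K/W;  Q = ΔT/R_total = 812/0.1172 = 6926 W
T_interface = T_inner − Q·ΣR(inner→interface) = 1116 − 6930×0.007296

T ≈ 1070 K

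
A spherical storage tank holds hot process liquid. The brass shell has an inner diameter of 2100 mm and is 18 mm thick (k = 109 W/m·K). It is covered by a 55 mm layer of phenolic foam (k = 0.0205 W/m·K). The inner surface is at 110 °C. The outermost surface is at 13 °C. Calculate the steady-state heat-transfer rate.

Each spherical layer contributes R = (1/r_i − 1/r_o)/(4πk):
R_brass shell = (1/1.05 − 1/1.068)/(4π×109) = 1.172×10^-5 K/W
R_phenolic foam = (1/1.068 − 1/1.123)/(4π×0.0205) = 0.178 K/W
R_total = 0.178 K/W
Q = ΔT/R_total = 97/0.178

Q ≈ 545 W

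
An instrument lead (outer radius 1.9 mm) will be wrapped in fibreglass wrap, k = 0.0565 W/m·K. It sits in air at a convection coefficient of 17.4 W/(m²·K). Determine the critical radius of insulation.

For a cylinder r_cr = k/h = 0.0565/17.4
r_cr = 3.25 mm; since the bare radius (1.9 mm) is below r_cr, adding a thin layer of insulation will *increase* heat loss.

r_cr ≈ 3.25 mm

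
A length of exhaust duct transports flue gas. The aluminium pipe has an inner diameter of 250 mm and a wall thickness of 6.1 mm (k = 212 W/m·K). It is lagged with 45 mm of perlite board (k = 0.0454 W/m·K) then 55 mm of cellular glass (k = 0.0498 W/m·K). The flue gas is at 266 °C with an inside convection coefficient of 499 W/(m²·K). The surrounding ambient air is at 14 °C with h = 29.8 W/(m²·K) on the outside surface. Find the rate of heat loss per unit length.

Per-layer cylindrical resistances, series-summed:
R_inner film = 1/(h_i·2πr₁L) = 1/(499×2π×0.125×1) = 0.002552 K/W
R_aluminium pipe wall = ln(131.1/125)/(2π×212×1) = 3.577×10^-5 K/W
R_perlite board = ln(176.1/131.1)/(2π×0.0454×1) = 1.034 K/W
R_cellular glass = ln(231.1/176.1)/(2π×0.0498×1) = 0.8686 K/W
R_outer film = 1/(h_o·2πr_oL) = 1/(29.8×2π×0.2311×1) = 0.02311 K/W
R_total = 1.929 K/W
Q = ΔT/R_total = 252/1.929

q′ ≈ 131 W/m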